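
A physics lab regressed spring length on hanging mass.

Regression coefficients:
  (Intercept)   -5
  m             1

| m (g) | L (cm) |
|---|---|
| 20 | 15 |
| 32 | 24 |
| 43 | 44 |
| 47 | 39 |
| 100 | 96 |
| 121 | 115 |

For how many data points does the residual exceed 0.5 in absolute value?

m=20: ŷ = -5 + 20 = 15; r = 15 − 15 = 0
m=32: ŷ = -5 + 32 = 27; r = 24 − 27 = -3
m=43: ŷ = -5 + 43 = 38; r = 44 − 38 = 6
m=47: ŷ = -5 + 47 = 42; r = 39 − 42 = -3
m=100: ŷ = -5 + 100 = 95; r = 96 − 95 = 1
m=121: ŷ = -5 + 121 = 116; r = 115 − 116 = -1
|r| > 0.5: m=32 (|r|=3), m=43 (|r|=6), m=47 (|r|=3), m=100 (|r|=1), m=121 (|r|=1) → 5

5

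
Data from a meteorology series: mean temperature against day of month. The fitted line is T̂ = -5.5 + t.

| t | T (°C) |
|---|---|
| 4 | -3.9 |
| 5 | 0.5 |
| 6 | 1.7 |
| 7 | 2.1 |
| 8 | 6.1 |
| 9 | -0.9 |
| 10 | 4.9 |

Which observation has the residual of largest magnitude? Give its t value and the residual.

t=4: T̂ = -5.5 + 4 = -1.5; r = -3.9 − (-1.5) = -2.4
t=5: T̂ = -5.5 + 5 = -0.5; r = 0.5 − (-0.5) = 1
t=6: T̂ = -5.5 + 6 = 0.5; r = 1.7 − 0.5 = 1.2
t=7: T̂ = -5.5 + 7 = 1.5; r = 2.1 − 1.5 = 0.6
t=8: T̂ = -5.5 + 8 = 2.5; r = 6.1 − 2.5 = 3.6
t=9: T̂ = -5.5 + 9 = 3.5; r = -0.9 − 3.5 = -4.4
t=10: T̂ = -5.5 + 10 = 4.5; r = 4.9 − 4.5 = 0.4
Largest |r| is 4.4 at t = 9, residual -4.4.

t = 9, r = -4.4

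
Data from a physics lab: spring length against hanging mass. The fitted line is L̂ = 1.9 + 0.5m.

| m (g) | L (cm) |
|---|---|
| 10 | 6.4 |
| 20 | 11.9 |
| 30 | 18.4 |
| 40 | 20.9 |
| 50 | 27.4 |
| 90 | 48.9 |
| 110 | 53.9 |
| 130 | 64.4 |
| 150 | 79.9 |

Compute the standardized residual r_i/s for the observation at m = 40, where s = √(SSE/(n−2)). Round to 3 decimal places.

-0.468

m=10: L̂ = 1.9 + 0.5·10 = 6.9; r = 6.4 − 6.9 = -0.5
m=20: L̂ = 1.9 + 0.5·20 = 11.9; r = 11.9 − 11.9 = 0
m=30: L̂ = 1.9 + 0.5·30 = 16.9; r = 18.4 − 16.9 = 1.5
m=40: L̂ = 1.9 + 0.5·40 = 21.9; r = 20.9 − 21.9 = -1
m=50: L̂ = 1.9 + 0.5·50 = 26.9; r = 27.4 − 26.9 = 0.5
m=90: L̂ = 1.9 + 0.5·90 = 46.9; r = 48.9 − 46.9 = 2
m=110: L̂ = 1.9 + 0.5·110 = 56.9; r = 53.9 − 56.9 = -3
m=130: L̂ = 1.9 + 0.5·130 = 66.9; r = 64.4 − 66.9 = -2.5
m=150: L̂ = 1.9 + 0.5·150 = 76.9; r = 79.9 − 76.9 = 3
SSE = 0.25 + 0 + 2.25 + 1 + 0.25 + 4 + 9 + 6.25 + 9 = 32
s = √(32/7) = 2.13809
r/s = -1 / 2.13809 = -0.468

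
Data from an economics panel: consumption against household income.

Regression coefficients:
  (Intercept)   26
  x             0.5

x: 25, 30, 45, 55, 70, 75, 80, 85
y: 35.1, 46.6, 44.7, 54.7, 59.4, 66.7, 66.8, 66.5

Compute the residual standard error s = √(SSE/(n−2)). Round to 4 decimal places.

s = 3.5646

x=25: ŷ = 26 + 0.5·25 = 38.5; r = 35.1 − 38.5 = -3.4
x=30: ŷ = 26 + 0.5·30 = 41; r = 46.6 − 41 = 5.6
x=45: ŷ = 26 + 0.5·45 = 48.5; r = 44.7 − 48.5 = -3.8
x=55: ŷ = 26 + 0.5·55 = 53.5; r = 54.7 − 53.5 = 1.2
x=70: ŷ = 26 + 0.5·70 = 61; r = 59.4 − 61 = -1.6
x=75: ŷ = 26 + 0.5·75 = 63.5; r = 66.7 − 63.5 = 3.2
x=80: ŷ = 26 + 0.5·80 = 66; r = 66.8 − 66 = 0.8
x=85: ŷ = 26 + 0.5·85 = 68.5; r = 66.5 − 68.5 = -2
SSE = 11.56 + 31.36 + 14.44 + 1.44 + 2.56 + 10.24 + 0.64 + 4 = 76.24
s = √(76.24/6) = √12.7067 ≈ 3.5646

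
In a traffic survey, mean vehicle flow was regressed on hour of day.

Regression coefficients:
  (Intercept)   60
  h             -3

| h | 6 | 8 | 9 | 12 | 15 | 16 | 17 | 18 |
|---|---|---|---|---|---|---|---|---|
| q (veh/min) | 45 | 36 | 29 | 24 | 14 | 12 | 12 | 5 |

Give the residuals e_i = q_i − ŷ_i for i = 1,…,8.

3, 0, -4, 0, -1, 0, 3, -1

h=6: ŷ = 60 − 3·6 = 42; e = 45 − 42 = 3
h=8: ŷ = 60 − 3·8 = 36; e = 36 − 36 = 0
h=9: ŷ = 60 − 3·9 = 33; e = 29 − 33 = -4
h=12: ŷ = 60 − 3·12 = 24; e = 24 − 24 = 0
h=15: ŷ = 60 − 3·15 = 15; e = 14 − 15 = -1
h=16: ŷ = 60 − 3·16 = 12; e = 12 − 12 = 0
h=17: ŷ = 60 − 3·17 = 9; e = 12 − 9 = 3
h=18: ŷ = 60 − 3·18 = 6; e = 5 − 6 = -1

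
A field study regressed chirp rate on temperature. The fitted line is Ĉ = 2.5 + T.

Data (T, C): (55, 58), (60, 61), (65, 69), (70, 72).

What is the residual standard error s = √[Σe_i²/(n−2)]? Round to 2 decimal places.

s = 1.58

T=55: Ĉ = 2.5 + 55 = 57.5; e = 58 − 57.5 = 0.5
T=60: Ĉ = 2.5 + 60 = 62.5; e = 61 − 62.5 = -1.5
T=65: Ĉ = 2.5 + 65 = 67.5; e = 69 − 67.5 = 1.5
T=70: Ĉ = 2.5 + 70 = 72.5; e = 72 − 72.5 = -0.5
SSE = 0.25 + 2.25 + 2.25 + 0.25 = 5
s = √(5/2) = √2.5 ≈ 1.58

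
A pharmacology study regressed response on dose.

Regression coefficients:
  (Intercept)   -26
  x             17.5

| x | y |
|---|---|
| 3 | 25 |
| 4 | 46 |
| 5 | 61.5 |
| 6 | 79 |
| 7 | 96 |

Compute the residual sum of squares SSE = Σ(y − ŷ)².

x=3: ŷ = -26 + 17.5·3 = 26.5; r = 25 − 26.5 = -1.5
x=4: ŷ = -26 + 17.5·4 = 44; r = 46 − 44 = 2
x=5: ŷ = -26 + 17.5·5 = 61.5; r = 61.5 − 61.5 = 0
x=6: ŷ = -26 + 17.5·6 = 79; r = 79 − 79 = 0
x=7: ŷ = -26 + 17.5·7 = 96.5; r = 96 − 96.5 = -0.5
SSE = 2.25 + 4 + 0 + 0 + 0.25 = 6.5

SSE = 6.5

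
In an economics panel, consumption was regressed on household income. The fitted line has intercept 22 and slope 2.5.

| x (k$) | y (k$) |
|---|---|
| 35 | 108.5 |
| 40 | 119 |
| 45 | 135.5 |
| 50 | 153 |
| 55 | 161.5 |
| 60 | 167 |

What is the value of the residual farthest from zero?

e = 6

x=35: ŷ = 22 + 2.5·35 = 109.5; e = 108.5 − 109.5 = -1
x=40: ŷ = 22 + 2.5·40 = 122; e = 119 − 122 = -3
x=45: ŷ = 22 + 2.5·45 = 134.5; e = 135.5 − 134.5 = 1
x=50: ŷ = 22 + 2.5·50 = 147; e = 153 − 147 = 6
x=55: ŷ = 22 + 2.5·55 = 159.5; e = 161.5 − 159.5 = 2
x=60: ŷ = 22 + 2.5·60 = 172; e = 167 − 172 = -5
Largest |e| is 6 at x = 50, residual 6.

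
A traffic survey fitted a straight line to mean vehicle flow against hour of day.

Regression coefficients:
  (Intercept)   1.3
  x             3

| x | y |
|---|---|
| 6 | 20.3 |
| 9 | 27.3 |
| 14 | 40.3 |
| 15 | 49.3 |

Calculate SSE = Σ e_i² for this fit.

SSE = 20

x=6: ŷ = 1.3 + 3·6 = 19.3; e = 20.3 − 19.3 = 1
x=9: ŷ = 1.3 + 3·9 = 28.3; e = 27.3 − 28.3 = -1
x=14: ŷ = 1.3 + 3·14 = 43.3; e = 40.3 − 43.3 = -3
x=15: ŷ = 1.3 + 3·15 = 46.3; e = 49.3 − 46.3 = 3
SSE = 1 + 1 + 9 + 9 = 20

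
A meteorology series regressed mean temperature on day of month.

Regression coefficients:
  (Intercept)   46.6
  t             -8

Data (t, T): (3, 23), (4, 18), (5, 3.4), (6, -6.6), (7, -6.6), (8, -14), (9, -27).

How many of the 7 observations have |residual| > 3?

4

t=3: ŷ = 46.6 − 8·3 = 22.6; e = 23 − 22.6 = 0.4
t=4: ŷ = 46.6 − 8·4 = 14.6; e = 18 − 14.6 = 3.4
t=5: ŷ = 46.6 − 8·5 = 6.6; e = 3.4 − 6.6 = -3.2
t=6: ŷ = 46.6 − 8·6 = -1.4; e = -6.6 − (-1.4) = -5.2
t=7: ŷ = 46.6 − 8·7 = -9.4; e = -6.6 − (-9.4) = 2.8
t=8: ŷ = 46.6 − 8·8 = -17.4; e = -14 − (-17.4) = 3.4
t=9: ŷ = 46.6 − 8·9 = -25.4; e = -27 − (-25.4) = -1.6
|e| > 3: t=4 (|e|=3.4), t=5 (|e|=3.2), t=6 (|e|=5.2), t=8 (|e|=3.4) → 4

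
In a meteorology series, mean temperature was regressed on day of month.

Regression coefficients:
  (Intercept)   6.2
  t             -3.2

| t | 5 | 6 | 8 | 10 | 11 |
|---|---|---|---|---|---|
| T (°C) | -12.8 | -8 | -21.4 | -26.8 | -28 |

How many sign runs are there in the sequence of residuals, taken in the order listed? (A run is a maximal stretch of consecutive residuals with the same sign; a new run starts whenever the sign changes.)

t=5: T̂ = 6.2 − 3.2·5 = -9.8; e = -12.8 − (-9.8) = -3
t=6: T̂ = 6.2 − 3.2·6 = -13; e = -8 − (-13) = 5
t=8: T̂ = 6.2 − 3.2·8 = -19.4; e = -21.4 − (-19.4) = -2
t=10: T̂ = 6.2 − 3.2·10 = -25.8; e = -26.8 − (-25.8) = -1
t=11: T̂ = 6.2 − 3.2·11 = -29; e = -28 − (-29) = 1
Signs: − + − − +
Runs: −×1, +×1, −×2, +×1 → 4

4 runs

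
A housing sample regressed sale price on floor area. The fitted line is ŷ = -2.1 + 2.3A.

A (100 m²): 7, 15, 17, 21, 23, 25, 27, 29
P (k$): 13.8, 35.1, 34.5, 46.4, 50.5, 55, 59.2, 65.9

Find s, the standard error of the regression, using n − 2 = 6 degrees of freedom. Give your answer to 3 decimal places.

A=7: ŷ = -2.1 + 2.3·7 = 14; e = 13.8 − 14 = -0.2
A=15: ŷ = -2.1 + 2.3·15 = 32.4; e = 35.1 − 32.4 = 2.7
A=17: ŷ = -2.1 + 2.3·17 = 37; e = 34.5 − 37 = -2.5
A=21: ŷ = -2.1 + 2.3·21 = 46.2; e = 46.4 − 46.2 = 0.2
A=23: ŷ = -2.1 + 2.3·23 = 50.8; e = 50.5 − 50.8 = -0.3
A=25: ŷ = -2.1 + 2.3·25 = 55.4; e = 55 − 55.4 = -0.4
A=27: ŷ = -2.1 + 2.3·27 = 60; e = 59.2 − 60 = -0.8
A=29: ŷ = -2.1 + 2.3·29 = 64.6; e = 65.9 − 64.6 = 1.3
SSE = 0.04 + 7.29 + 6.25 + 0.04 + 0.09 + 0.16 + 0.64 + 1.69 = 16.2
s = √(16.2/6) = √2.7 ≈ 1.643

s = 1.643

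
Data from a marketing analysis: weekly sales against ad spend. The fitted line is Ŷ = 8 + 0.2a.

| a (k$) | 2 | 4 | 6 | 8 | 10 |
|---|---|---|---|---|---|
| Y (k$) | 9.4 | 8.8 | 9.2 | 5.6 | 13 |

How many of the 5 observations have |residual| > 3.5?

1

a=2: Ŷ = 8 + 0.2·2 = 8.4; r = 9.4 − 8.4 = 1
a=4: Ŷ = 8 + 0.2·4 = 8.8; r = 8.8 − 8.8 = 0
a=6: Ŷ = 8 + 0.2·6 = 9.2; r = 9.2 − 9.2 = 0
a=8: Ŷ = 8 + 0.2·8 = 9.6; r = 5.6 − 9.6 = -4
a=10: Ŷ = 8 + 0.2·10 = 10; r = 13 − 10 = 3
|r| > 3.5: a=8 (|r|=4) → 1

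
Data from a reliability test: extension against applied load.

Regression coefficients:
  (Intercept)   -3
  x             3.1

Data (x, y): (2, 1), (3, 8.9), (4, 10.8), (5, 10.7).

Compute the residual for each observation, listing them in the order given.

x=2: ŷ = -3 + 3.1·2 = 3.2; r = 1 − 3.2 = -2.2
x=3: ŷ = -3 + 3.1·3 = 6.3; r = 8.9 − 6.3 = 2.6
x=4: ŷ = -3 + 3.1·4 = 9.4; r = 10.8 − 9.4 = 1.4
x=5: ŷ = -3 + 3.1·5 = 12.5; r = 10.7 − 12.5 = -1.8

-2.2, 2.6, 1.4, -1.8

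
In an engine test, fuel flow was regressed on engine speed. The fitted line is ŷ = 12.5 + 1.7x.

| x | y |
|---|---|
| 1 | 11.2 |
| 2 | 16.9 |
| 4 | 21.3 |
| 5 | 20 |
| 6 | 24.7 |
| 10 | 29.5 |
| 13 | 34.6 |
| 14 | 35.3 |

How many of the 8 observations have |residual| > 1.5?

3

x=1: ŷ = 12.5 + 1.7·1 = 14.2; e = 11.2 − 14.2 = -3
x=2: ŷ = 12.5 + 1.7·2 = 15.9; e = 16.9 − 15.9 = 1
x=4: ŷ = 12.5 + 1.7·4 = 19.3; e = 21.3 − 19.3 = 2
x=5: ŷ = 12.5 + 1.7·5 = 21; e = 20 − 21 = -1
x=6: ŷ = 12.5 + 1.7·6 = 22.7; e = 24.7 − 22.7 = 2
x=10: ŷ = 12.5 + 1.7·10 = 29.5; e = 29.5 − 29.5 = 0
x=13: ŷ = 12.5 + 1.7·13 = 34.6; e = 34.6 − 34.6 = 0
x=14: ŷ = 12.5 + 1.7·14 = 36.3; e = 35.3 − 36.3 = -1
|e| > 1.5: x=1 (|e|=3), x=4 (|e|=2), x=6 (|e|=2) → 3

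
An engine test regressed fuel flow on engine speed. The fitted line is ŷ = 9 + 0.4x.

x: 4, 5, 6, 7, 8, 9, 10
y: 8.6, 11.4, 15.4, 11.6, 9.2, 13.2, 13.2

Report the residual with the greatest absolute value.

r = 4

x=4: ŷ = 9 + 0.4·4 = 10.6; r = 8.6 − 10.6 = -2
x=5: ŷ = 9 + 0.4·5 = 11; r = 11.4 − 11 = 0.4
x=6: ŷ = 9 + 0.4·6 = 11.4; r = 15.4 − 11.4 = 4
x=7: ŷ = 9 + 0.4·7 = 11.8; r = 11.6 − 11.8 = -0.2
x=8: ŷ = 9 + 0.4·8 = 12.2; r = 9.2 − 12.2 = -3
x=9: ŷ = 9 + 0.4·9 = 12.6; r = 13.2 − 12.6 = 0.6
x=10: ŷ = 9 + 0.4·10 = 13; r = 13.2 − 13 = 0.2
Largest |r| is 4 at x = 6, residual 4.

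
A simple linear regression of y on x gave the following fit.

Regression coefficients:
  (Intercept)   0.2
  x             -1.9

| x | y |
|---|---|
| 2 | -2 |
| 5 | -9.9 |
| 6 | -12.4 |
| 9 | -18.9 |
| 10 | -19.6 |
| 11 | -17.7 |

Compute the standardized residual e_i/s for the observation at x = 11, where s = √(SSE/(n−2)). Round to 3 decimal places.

x=2: ŷ = 0.2 − 1.9·2 = -3.6; e = -2 − (-3.6) = 1.6
x=5: ŷ = 0.2 − 1.9·5 = -9.3; e = -9.9 − (-9.3) = -0.6
x=6: ŷ = 0.2 − 1.9·6 = -11.2; e = -12.4 − (-11.2) = -1.2
x=9: ŷ = 0.2 − 1.9·9 = -16.9; e = -18.9 − (-16.9) = -2
x=10: ŷ = 0.2 − 1.9·10 = -18.8; e = -19.6 − (-18.8) = -0.8
x=11: ŷ = 0.2 − 1.9·11 = -20.7; e = -17.7 − (-20.7) = 3
SSE = 2.56 + 0.36 + 1.44 + 4 + 0.64 + 9 = 18
s = √(18/4) = 2.12132
e/s = 3 / 2.12132 = 1.414

1.414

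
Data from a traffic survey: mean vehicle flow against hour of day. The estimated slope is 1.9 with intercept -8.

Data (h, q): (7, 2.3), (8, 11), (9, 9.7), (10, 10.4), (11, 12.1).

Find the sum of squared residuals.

SSE = 24.8

h=7: ŷ = -8 + 1.9·7 = 5.3; e = 2.3 − 5.3 = -3
h=8: ŷ = -8 + 1.9·8 = 7.2; e = 11 − 7.2 = 3.8
h=9: ŷ = -8 + 1.9·9 = 9.1; e = 9.7 − 9.1 = 0.6
h=10: ŷ = -8 + 1.9·10 = 11; e = 10.4 − 11 = -0.6
h=11: ŷ = -8 + 1.9·11 = 12.9; e = 12.1 − 12.9 = -0.8
SSE = 9 + 14.44 + 0.36 + 0.36 + 0.64 = 24.8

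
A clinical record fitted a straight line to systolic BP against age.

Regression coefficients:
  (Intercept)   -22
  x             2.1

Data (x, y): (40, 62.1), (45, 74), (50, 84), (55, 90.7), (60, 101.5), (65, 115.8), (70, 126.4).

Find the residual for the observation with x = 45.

r = 1.5

ŷ = -22 + 2.1·45 = 72.5
r = 74 − 72.5 = 1.5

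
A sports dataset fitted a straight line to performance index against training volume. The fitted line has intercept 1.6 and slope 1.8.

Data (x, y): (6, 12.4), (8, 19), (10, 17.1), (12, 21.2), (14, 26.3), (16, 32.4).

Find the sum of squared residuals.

SSE = 23.5

x=6: ŷ = 1.6 + 1.8·6 = 12.4; e = 12.4 − 12.4 = 0
x=8: ŷ = 1.6 + 1.8·8 = 16; e = 19 − 16 = 3
x=10: ŷ = 1.6 + 1.8·10 = 19.6; e = 17.1 − 19.6 = -2.5
x=12: ŷ = 1.6 + 1.8·12 = 23.2; e = 21.2 − 23.2 = -2
x=14: ŷ = 1.6 + 1.8·14 = 26.8; e = 26.3 − 26.8 = -0.5
x=16: ŷ = 1.6 + 1.8·16 = 30.4; e = 32.4 − 30.4 = 2
SSE = 0 + 9 + 6.25 + 4 + 0.25 + 4 = 23.5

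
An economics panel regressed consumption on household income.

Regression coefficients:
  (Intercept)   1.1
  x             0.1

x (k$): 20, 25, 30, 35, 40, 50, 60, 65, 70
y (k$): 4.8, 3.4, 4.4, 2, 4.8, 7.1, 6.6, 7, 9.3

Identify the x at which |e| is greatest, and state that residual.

x=20: ŷ = 1.1 + 0.1·20 = 3.1; e = 4.8 − 3.1 = 1.7
x=25: ŷ = 1.1 + 0.1·25 = 3.6; e = 3.4 − 3.6 = -0.2
x=30: ŷ = 1.1 + 0.1·30 = 4.1; e = 4.4 − 4.1 = 0.3
x=35: ŷ = 1.1 + 0.1·35 = 4.6; e = 2 − 4.6 = -2.6
x=40: ŷ = 1.1 + 0.1·40 = 5.1; e = 4.8 − 5.1 = -0.3
x=50: ŷ = 1.1 + 0.1·50 = 6.1; e = 7.1 − 6.1 = 1
x=60: ŷ = 1.1 + 0.1·60 = 7.1; e = 6.6 − 7.1 = -0.5
x=65: ŷ = 1.1 + 0.1·65 = 7.6; e = 7 − 7.6 = -0.6
x=70: ŷ = 1.1 + 0.1·70 = 8.1; e = 9.3 − 8.1 = 1.2
Largest |e| is 2.6 at x = 35, residual -2.6.

x = 35, e = -2.6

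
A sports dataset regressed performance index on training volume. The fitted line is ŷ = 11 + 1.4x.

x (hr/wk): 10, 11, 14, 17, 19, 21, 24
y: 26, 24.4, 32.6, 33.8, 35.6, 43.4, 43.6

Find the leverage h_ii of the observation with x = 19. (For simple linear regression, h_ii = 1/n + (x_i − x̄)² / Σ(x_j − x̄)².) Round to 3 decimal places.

h = 0.179

x̄ = (10 + 11 + 14 + 17 + 19 + 21 + 24)/7 = 16.5714
Σ(x − x̄)² = 43.1837 + 31.0408 + 6.61224 + 0.183673 + 5.89796 + 19.6122 + 55.1837 = 161.714
h = 1/7 + (2.42857)²/161.714 = 0.142857 + 0.0364715 = 0.179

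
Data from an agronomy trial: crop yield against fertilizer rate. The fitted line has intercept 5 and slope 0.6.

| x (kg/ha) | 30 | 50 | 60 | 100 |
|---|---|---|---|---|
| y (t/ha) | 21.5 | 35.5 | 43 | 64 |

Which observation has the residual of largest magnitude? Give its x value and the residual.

x = 60, r = 2

x=30: ŷ = 5 + 0.6·30 = 23; r = 21.5 − 23 = -1.5
x=50: ŷ = 5 + 0.6·50 = 35; r = 35.5 − 35 = 0.5
x=60: ŷ = 5 + 0.6·60 = 41; r = 43 − 41 = 2
x=100: ŷ = 5 + 0.6·100 = 65; r = 64 − 65 = -1
Largest |r| is 2 at x = 60, residual 2.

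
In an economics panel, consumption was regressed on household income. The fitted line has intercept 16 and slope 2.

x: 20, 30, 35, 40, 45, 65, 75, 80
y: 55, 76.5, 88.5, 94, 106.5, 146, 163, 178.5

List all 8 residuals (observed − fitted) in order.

x=20: ŷ = 16 + 2·20 = 56; r = 55 − 56 = -1
x=30: ŷ = 16 + 2·30 = 76; r = 76.5 − 76 = 0.5
x=35: ŷ = 16 + 2·35 = 86; r = 88.5 − 86 = 2.5
x=40: ŷ = 16 + 2·40 = 96; r = 94 − 96 = -2
x=45: ŷ = 16 + 2·45 = 106; r = 106.5 − 106 = 0.5
x=65: ŷ = 16 + 2·65 = 146; r = 146 − 146 = 0
x=75: ŷ = 16 + 2·75 = 166; r = 163 − 166 = -3
x=80: ŷ = 16 + 2·80 = 176; r = 178.5 − 176 = 2.5

-1, 0.5, 2.5, -2, 0.5, 0, -3, 2.5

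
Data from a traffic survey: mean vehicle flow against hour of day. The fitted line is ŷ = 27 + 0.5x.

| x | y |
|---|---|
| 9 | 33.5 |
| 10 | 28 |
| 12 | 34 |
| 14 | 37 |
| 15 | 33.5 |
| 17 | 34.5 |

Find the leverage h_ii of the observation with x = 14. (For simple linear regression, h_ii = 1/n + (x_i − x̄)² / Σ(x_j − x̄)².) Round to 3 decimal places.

h = 0.196

x̄ = (9 + 10 + 12 + 14 + 15 + 17)/6 = 12.8333
Σ(x − x̄)² = 14.6944 + 8.02778 + 0.694444 + 1.36111 + 4.69444 + 17.3611 = 46.8333
h = 1/6 + (1.16667)²/46.8333 = 0.166667 + 0.0290629 = 0.196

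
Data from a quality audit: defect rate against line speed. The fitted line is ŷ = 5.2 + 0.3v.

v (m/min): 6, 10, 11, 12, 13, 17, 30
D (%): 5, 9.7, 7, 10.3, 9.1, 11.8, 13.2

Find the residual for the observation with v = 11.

ŷ = 5.2 + 0.3·11 = 8.5
e = 7 − 8.5 = -1.5

e = -1.5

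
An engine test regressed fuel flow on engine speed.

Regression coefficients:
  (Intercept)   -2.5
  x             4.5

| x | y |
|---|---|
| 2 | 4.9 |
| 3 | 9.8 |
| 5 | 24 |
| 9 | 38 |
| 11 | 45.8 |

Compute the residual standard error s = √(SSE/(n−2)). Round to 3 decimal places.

x=2: ŷ = -2.5 + 4.5·2 = 6.5; e = 4.9 − 6.5 = -1.6
x=3: ŷ = -2.5 + 4.5·3 = 11; e = 9.8 − 11 = -1.2
x=5: ŷ = -2.5 + 4.5·5 = 20; e = 24 − 20 = 4
x=9: ŷ = -2.5 + 4.5·9 = 38; e = 38 − 38 = 0
x=11: ŷ = -2.5 + 4.5·11 = 47; e = 45.8 − 47 = -1.2
SSE = 2.56 + 1.44 + 16 + 0 + 1.44 = 21.44
s = √(21.44/3) = √7.14667 ≈ 2.673

s = 2.673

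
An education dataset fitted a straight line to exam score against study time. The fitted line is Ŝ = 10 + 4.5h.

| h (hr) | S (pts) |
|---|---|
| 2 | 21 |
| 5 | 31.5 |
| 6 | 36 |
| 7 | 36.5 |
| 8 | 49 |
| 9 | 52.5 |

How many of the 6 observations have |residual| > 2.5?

h=2: Ŝ = 10 + 4.5·2 = 19; r = 21 − 19 = 2
h=5: Ŝ = 10 + 4.5·5 = 32.5; r = 31.5 − 32.5 = -1
h=6: Ŝ = 10 + 4.5·6 = 37; r = 36 − 37 = -1
h=7: Ŝ = 10 + 4.5·7 = 41.5; r = 36.5 − 41.5 = -5
h=8: Ŝ = 10 + 4.5·8 = 46; r = 49 − 46 = 3
h=9: Ŝ = 10 + 4.5·9 = 50.5; r = 52.5 − 50.5 = 2
|r| > 2.5: h=7 (|r|=5), h=8 (|r|=3) → 2

2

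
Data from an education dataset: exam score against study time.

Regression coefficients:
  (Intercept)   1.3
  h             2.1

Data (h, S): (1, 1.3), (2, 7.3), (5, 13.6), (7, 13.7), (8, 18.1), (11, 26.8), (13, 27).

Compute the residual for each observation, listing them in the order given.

h=1: Ŝ = 1.3 + 2.1·1 = 3.4; e = 1.3 − 3.4 = -2.1
h=2: Ŝ = 1.3 + 2.1·2 = 5.5; e = 7.3 − 5.5 = 1.8
h=5: Ŝ = 1.3 + 2.1·5 = 11.8; e = 13.6 − 11.8 = 1.8
h=7: Ŝ = 1.3 + 2.1·7 = 16; e = 13.7 − 16 = -2.3
h=8: Ŝ = 1.3 + 2.1·8 = 18.1; e = 18.1 − 18.1 = 0
h=11: Ŝ = 1.3 + 2.1·11 = 24.4; e = 26.8 − 24.4 = 2.4
h=13: Ŝ = 1.3 + 2.1·13 = 28.6; e = 27 − 28.6 = -1.6

-2.1, 1.8, 1.8, -2.3, 0, 2.4, -1.6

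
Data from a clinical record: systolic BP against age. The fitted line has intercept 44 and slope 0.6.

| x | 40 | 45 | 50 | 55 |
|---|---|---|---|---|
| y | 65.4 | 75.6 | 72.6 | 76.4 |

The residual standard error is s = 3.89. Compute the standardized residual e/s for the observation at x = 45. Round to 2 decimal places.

1.18

ŷ = 44 + 0.6·45 = 71
e = 75.6 − 71 = 4.6
e/s = 4.6 / 3.89 = 1.18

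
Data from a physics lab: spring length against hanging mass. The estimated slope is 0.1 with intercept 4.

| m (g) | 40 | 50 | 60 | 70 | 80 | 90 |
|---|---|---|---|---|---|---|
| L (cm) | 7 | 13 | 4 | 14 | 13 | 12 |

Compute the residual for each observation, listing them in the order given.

-1, 4, -6, 3, 1, -1

m=40: ŷ = 4 + 0.1·40 = 8; r = 7 − 8 = -1
m=50: ŷ = 4 + 0.1·50 = 9; r = 13 − 9 = 4
m=60: ŷ = 4 + 0.1·60 = 10; r = 4 − 10 = -6
m=70: ŷ = 4 + 0.1·70 = 11; r = 14 − 11 = 3
m=80: ŷ = 4 + 0.1·80 = 12; r = 13 − 12 = 1
m=90: ŷ = 4 + 0.1·90 = 13; r = 12 − 13 = -1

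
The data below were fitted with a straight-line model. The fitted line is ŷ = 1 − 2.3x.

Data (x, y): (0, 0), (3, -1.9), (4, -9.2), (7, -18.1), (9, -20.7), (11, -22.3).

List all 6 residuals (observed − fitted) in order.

-1, 4, -1, -3, -1, 2

x=0: ŷ = 1 − 2.3·0 = 1; r = 0 − 1 = -1
x=3: ŷ = 1 − 2.3·3 = -5.9; r = -1.9 − (-5.9) = 4
x=4: ŷ = 1 − 2.3·4 = -8.2; r = -9.2 − (-8.2) = -1
x=7: ŷ = 1 − 2.3·7 = -15.1; r = -18.1 − (-15.1) = -3
x=9: ŷ = 1 − 2.3·9 = -19.7; r = -20.7 − (-19.7) = -1
x=11: ŷ = 1 − 2.3·11 = -24.3; r = -22.3 − (-24.3) = 2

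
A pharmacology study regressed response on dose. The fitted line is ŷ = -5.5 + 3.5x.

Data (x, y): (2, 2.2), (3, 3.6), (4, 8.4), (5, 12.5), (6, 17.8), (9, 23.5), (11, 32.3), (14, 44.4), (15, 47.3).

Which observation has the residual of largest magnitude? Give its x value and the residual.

x = 9, e = -2.5

x=2: ŷ = -5.5 + 3.5·2 = 1.5; e = 2.2 − 1.5 = 0.7
x=3: ŷ = -5.5 + 3.5·3 = 5; e = 3.6 − 5 = -1.4
x=4: ŷ = -5.5 + 3.5·4 = 8.5; e = 8.4 − 8.5 = -0.1
x=5: ŷ = -5.5 + 3.5·5 = 12; e = 12.5 − 12 = 0.5
x=6: ŷ = -5.5 + 3.5·6 = 15.5; e = 17.8 − 15.5 = 2.3
x=9: ŷ = -5.5 + 3.5·9 = 26; e = 23.5 − 26 = -2.5
x=11: ŷ = -5.5 + 3.5·11 = 33; e = 32.3 − 33 = -0.7
x=14: ŷ = -5.5 + 3.5·14 = 43.5; e = 44.4 − 43.5 = 0.9
x=15: ŷ = -5.5 + 3.5·15 = 47; e = 47.3 − 47 = 0.3
Largest |e| is 2.5 at x = 9, residual -2.5.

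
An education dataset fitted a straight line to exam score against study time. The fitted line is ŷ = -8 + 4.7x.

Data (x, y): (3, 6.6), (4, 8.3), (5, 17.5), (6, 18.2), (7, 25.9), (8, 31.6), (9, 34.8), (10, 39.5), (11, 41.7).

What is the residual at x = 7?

r = 1

ŷ = -8 + 4.7·7 = 24.9
r = 25.9 − 24.9 = 1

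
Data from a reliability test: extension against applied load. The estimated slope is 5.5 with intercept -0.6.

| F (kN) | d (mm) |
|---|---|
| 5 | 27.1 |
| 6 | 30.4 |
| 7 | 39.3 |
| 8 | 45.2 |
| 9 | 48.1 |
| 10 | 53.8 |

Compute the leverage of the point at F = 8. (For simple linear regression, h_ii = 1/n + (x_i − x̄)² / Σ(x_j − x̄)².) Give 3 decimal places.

h = 0.181

F̄ = (5 + 6 + 7 + 8 + 9 + 10)/6 = 7.5
Σ(F − F̄)² = 6.25 + 2.25 + 0.25 + 0.25 + 2.25 + 6.25 = 17.5
h = 1/6 + (0.5)²/17.5 = 0.166667 + 0.0142857 = 0.181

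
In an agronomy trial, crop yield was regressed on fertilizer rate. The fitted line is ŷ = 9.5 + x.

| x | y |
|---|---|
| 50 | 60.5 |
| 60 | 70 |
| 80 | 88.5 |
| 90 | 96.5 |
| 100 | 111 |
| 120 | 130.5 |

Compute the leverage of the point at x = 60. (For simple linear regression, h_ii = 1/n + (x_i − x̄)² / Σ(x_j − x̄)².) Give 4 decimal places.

h = 0.3300

x̄ = (50 + 60 + 80 + 90 + 100 + 120)/6 = 83.3333
Σ(x − x̄)² = 1111.11 + 544.444 + 11.1111 + 44.4444 + 277.778 + 1344.44 = 3333.33
h = 1/6 + (-23.3333)²/3333.33 = 0.166667 + 0.163333 = 0.3300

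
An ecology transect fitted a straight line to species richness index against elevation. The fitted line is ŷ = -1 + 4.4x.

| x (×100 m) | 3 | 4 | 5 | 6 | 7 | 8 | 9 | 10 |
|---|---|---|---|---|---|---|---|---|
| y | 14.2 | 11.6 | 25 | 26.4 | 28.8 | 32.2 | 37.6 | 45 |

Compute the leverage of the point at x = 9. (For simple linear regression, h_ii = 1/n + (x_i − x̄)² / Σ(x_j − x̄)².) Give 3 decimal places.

x̄ = (3 + 4 + 5 + 6 + 7 + 8 + 9 + 10)/8 = 6.5
Σ(x − x̄)² = 12.25 + 6.25 + 2.25 + 0.25 + 0.25 + 2.25 + 6.25 + 12.25 = 42
h = 1/8 + (2.5)²/42 = 0.125 + 0.14881 = 0.274

h = 0.274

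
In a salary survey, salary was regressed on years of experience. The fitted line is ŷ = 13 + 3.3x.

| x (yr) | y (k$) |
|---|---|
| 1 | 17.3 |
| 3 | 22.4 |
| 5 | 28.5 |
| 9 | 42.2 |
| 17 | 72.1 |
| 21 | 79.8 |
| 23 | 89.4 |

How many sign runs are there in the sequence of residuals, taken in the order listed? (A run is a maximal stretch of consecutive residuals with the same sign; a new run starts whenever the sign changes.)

x=1: ŷ = 13 + 3.3·1 = 16.3; e = 17.3 − 16.3 = 1
x=3: ŷ = 13 + 3.3·3 = 22.9; e = 22.4 − 22.9 = -0.5
x=5: ŷ = 13 + 3.3·5 = 29.5; e = 28.5 − 29.5 = -1
x=9: ŷ = 13 + 3.3·9 = 42.7; e = 42.2 − 42.7 = -0.5
x=17: ŷ = 13 + 3.3·17 = 69.1; e = 72.1 − 69.1 = 3
x=21: ŷ = 13 + 3.3·21 = 82.3; e = 79.8 − 82.3 = -2.5
x=23: ŷ = 13 + 3.3·23 = 88.9; e = 89.4 − 88.9 = 0.5
Signs: + − − − + − +
Runs: +×1, −×3, +×1, −×1, +×1 → 5

5 runs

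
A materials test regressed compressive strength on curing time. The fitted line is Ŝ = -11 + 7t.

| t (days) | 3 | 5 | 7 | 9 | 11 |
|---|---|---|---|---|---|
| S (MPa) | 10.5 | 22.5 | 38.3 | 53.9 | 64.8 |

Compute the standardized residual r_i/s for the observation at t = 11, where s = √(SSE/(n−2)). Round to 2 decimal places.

t=3: Ŝ = -11 + 7·3 = 10; r = 10.5 − 10 = 0.5
t=5: Ŝ = -11 + 7·5 = 24; r = 22.5 − 24 = -1.5
t=7: Ŝ = -11 + 7·7 = 38; r = 38.3 − 38 = 0.3
t=9: Ŝ = -11 + 7·9 = 52; r = 53.9 − 52 = 1.9
t=11: Ŝ = -11 + 7·11 = 66; r = 64.8 − 66 = -1.2
SSE = 0.25 + 2.25 + 0.09 + 3.61 + 1.44 = 7.64
s = √(7.64/3) = 1.59583
r/s = -1.2 / 1.59583 = -0.75

-0.75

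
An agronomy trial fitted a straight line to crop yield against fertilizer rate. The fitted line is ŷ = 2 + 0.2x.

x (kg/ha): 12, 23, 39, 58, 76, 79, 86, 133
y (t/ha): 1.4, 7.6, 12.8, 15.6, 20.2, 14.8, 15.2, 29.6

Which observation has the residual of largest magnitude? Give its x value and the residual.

x=12: ŷ = 2 + 0.2·12 = 4.4; r = 1.4 − 4.4 = -3
x=23: ŷ = 2 + 0.2·23 = 6.6; r = 7.6 − 6.6 = 1
x=39: ŷ = 2 + 0.2·39 = 9.8; r = 12.8 − 9.8 = 3
x=58: ŷ = 2 + 0.2·58 = 13.6; r = 15.6 − 13.6 = 2
x=76: ŷ = 2 + 0.2·76 = 17.2; r = 20.2 − 17.2 = 3
x=79: ŷ = 2 + 0.2·79 = 17.8; r = 14.8 − 17.8 = -3
x=86: ŷ = 2 + 0.2·86 = 19.2; r = 15.2 − 19.2 = -4
x=133: ŷ = 2 + 0.2·133 = 28.6; r = 29.6 − 28.6 = 1
Largest |r| is 4 at x = 86, residual -4.

x = 86, r = -4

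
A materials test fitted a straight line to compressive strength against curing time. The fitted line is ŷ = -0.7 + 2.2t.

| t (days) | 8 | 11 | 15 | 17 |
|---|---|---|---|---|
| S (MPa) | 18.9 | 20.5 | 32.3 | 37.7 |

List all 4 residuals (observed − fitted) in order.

t=8: ŷ = -0.7 + 2.2·8 = 16.9; e = 18.9 − 16.9 = 2
t=11: ŷ = -0.7 + 2.2·11 = 23.5; e = 20.5 − 23.5 = -3
t=15: ŷ = -0.7 + 2.2·15 = 32.3; e = 32.3 − 32.3 = 0
t=17: ŷ = -0.7 + 2.2·17 = 36.7; e = 37.7 − 36.7 = 1

2, -3, 0, 1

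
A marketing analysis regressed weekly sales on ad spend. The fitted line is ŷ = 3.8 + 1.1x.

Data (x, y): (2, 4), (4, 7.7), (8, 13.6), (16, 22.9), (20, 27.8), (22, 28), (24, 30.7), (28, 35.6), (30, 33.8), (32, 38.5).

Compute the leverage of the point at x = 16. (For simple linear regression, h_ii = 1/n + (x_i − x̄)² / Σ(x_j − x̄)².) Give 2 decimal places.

x̄ = (2 + 4 + 8 + 16 + 20 + 22 + 24 + 28 + 30 + 32)/10 = 18.6
Σ(x − x̄)² = 275.56 + 213.16 + 112.36 + 6.76 + 1.96 + 11.56 + 29.16 + 88.36 + 129.96 + 179.56 = 1048.4
h = 1/10 + (-2.6)²/1048.4 = 0.1 + 0.00644792 = 0.11

h = 0.11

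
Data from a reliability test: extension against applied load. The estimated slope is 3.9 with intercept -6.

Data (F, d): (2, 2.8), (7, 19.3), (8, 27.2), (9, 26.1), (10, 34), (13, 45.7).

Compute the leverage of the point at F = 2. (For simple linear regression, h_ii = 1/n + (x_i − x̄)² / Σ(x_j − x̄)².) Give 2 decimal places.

h = 0.74

F̄ = (2 + 7 + 8 + 9 + 10 + 13)/6 = 8.16667
Σ(F − F̄)² = 38.0278 + 1.36111 + 0.0277778 + 0.694444 + 3.36111 + 23.3611 = 66.8333
h = 1/6 + (-6.16667)²/66.8333 = 0.166667 + 0.568994 = 0.74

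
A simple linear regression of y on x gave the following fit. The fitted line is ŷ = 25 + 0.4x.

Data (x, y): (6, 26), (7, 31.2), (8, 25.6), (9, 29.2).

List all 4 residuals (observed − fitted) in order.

-1.4, 3.4, -2.6, 0.6

x=6: ŷ = 25 + 0.4·6 = 27.4; r = 26 − 27.4 = -1.4
x=7: ŷ = 25 + 0.4·7 = 27.8; r = 31.2 − 27.8 = 3.4
x=8: ŷ = 25 + 0.4·8 = 28.2; r = 25.6 − 28.2 = -2.6
x=9: ŷ = 25 + 0.4·9 = 28.6; r = 29.2 − 28.6 = 0.6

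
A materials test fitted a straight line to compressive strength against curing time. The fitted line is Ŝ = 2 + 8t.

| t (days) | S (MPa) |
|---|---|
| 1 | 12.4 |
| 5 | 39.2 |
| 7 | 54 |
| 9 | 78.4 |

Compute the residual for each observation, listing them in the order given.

t=1: Ŝ = 2 + 8·1 = 10; r = 12.4 − 10 = 2.4
t=5: Ŝ = 2 + 8·5 = 42; r = 39.2 − 42 = -2.8
t=7: Ŝ = 2 + 8·7 = 58; r = 54 − 58 = -4
t=9: Ŝ = 2 + 8·9 = 74; r = 78.4 − 74 = 4.4

2.4, -2.8, -4, 4.4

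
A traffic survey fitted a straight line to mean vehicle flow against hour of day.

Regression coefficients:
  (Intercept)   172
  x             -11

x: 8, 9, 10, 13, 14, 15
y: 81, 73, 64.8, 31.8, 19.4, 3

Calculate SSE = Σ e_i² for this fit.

x=8: ŷ = 172 − 11·8 = 84; e = 81 − 84 = -3
x=9: ŷ = 172 − 11·9 = 73; e = 73 − 73 = 0
x=10: ŷ = 172 − 11·10 = 62; e = 64.8 − 62 = 2.8
x=13: ŷ = 172 − 11·13 = 29; e = 31.8 − 29 = 2.8
x=14: ŷ = 172 − 11·14 = 18; e = 19.4 − 18 = 1.4
x=15: ŷ = 172 − 11·15 = 7; e = 3 − 7 = -4
SSE = 9 + 0 + 7.84 + 7.84 + 1.96 + 16 = 42.64

SSE = 42.64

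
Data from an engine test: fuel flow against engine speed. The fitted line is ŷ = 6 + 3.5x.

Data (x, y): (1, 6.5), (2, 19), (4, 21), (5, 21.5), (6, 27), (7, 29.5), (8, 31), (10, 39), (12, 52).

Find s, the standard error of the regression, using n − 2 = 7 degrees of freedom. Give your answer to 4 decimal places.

s = 3.3806

x=1: ŷ = 6 + 3.5·1 = 9.5; r = 6.5 − 9.5 = -3
x=2: ŷ = 6 + 3.5·2 = 13; r = 19 − 13 = 6
x=4: ŷ = 6 + 3.5·4 = 20; r = 21 − 20 = 1
x=5: ŷ = 6 + 3.5·5 = 23.5; r = 21.5 − 23.5 = -2
x=6: ŷ = 6 + 3.5·6 = 27; r = 27 − 27 = 0
x=7: ŷ = 6 + 3.5·7 = 30.5; r = 29.5 − 30.5 = -1
x=8: ŷ = 6 + 3.5·8 = 34; r = 31 − 34 = -3
x=10: ŷ = 6 + 3.5·10 = 41; r = 39 − 41 = -2
x=12: ŷ = 6 + 3.5·12 = 48; r = 52 − 48 = 4
SSE = 9 + 36 + 1 + 4 + 0 + 1 + 9 + 4 + 16 = 80
s = √(80/7) = √11.4286 ≈ 3.3806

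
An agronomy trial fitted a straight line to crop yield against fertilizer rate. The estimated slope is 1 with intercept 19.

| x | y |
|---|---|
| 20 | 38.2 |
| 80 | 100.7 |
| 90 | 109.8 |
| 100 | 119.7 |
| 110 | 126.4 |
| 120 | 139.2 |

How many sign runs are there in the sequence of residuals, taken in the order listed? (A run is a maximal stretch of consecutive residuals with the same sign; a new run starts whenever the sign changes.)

x=20: ŷ = 19 + 20 = 39; r = 38.2 − 39 = -0.8
x=80: ŷ = 19 + 80 = 99; r = 100.7 − 99 = 1.7
x=90: ŷ = 19 + 90 = 109; r = 109.8 − 109 = 0.8
x=100: ŷ = 19 + 100 = 119; r = 119.7 − 119 = 0.7
x=110: ŷ = 19 + 110 = 129; r = 126.4 − 129 = -2.6
x=120: ŷ = 19 + 120 = 139; r = 139.2 − 139 = 0.2
Signs: − + + + − +
Runs: −×1, +×3, −×1, +×1 → 4

4 runs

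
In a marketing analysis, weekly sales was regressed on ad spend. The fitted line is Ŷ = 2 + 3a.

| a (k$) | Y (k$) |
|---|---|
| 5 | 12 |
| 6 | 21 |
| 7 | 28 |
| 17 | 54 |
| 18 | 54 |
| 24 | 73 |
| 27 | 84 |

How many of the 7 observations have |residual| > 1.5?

a=5: Ŷ = 2 + 3·5 = 17; e = 12 − 17 = -5
a=6: Ŷ = 2 + 3·6 = 20; e = 21 − 20 = 1
a=7: Ŷ = 2 + 3·7 = 23; e = 28 − 23 = 5
a=17: Ŷ = 2 + 3·17 = 53; e = 54 − 53 = 1
a=18: Ŷ = 2 + 3·18 = 56; e = 54 − 56 = -2
a=24: Ŷ = 2 + 3·24 = 74; e = 73 − 74 = -1
a=27: Ŷ = 2 + 3·27 = 83; e = 84 − 83 = 1
|e| > 1.5: a=5 (|e|=5), a=7 (|e|=5), a=18 (|e|=2) → 3

3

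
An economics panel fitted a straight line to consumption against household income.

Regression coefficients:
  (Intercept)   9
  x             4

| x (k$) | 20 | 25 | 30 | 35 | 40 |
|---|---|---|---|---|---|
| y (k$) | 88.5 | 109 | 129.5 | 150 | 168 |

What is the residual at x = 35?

ŷ = 9 + 4·35 = 149
e = 150 − 149 = 1

e = 1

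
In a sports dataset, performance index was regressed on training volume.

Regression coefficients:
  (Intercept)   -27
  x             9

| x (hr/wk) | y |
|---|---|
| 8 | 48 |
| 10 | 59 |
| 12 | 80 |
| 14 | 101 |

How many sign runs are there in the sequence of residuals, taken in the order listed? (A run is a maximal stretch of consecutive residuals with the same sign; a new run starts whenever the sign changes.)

x=8: ŷ = -27 + 9·8 = 45; r = 48 − 45 = 3
x=10: ŷ = -27 + 9·10 = 63; r = 59 − 63 = -4
x=12: ŷ = -27 + 9·12 = 81; r = 80 − 81 = -1
x=14: ŷ = -27 + 9·14 = 99; r = 101 − 99 = 2
Signs: + − − +
Runs: +×1, −×2, +×1 → 3

3 runs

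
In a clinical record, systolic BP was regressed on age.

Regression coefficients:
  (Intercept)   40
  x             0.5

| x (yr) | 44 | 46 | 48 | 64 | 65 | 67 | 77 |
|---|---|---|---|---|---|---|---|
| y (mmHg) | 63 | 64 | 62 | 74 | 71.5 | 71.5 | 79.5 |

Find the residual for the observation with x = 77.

e = 1

ŷ = 40 + 0.5·77 = 78.5
e = 79.5 − 78.5 = 1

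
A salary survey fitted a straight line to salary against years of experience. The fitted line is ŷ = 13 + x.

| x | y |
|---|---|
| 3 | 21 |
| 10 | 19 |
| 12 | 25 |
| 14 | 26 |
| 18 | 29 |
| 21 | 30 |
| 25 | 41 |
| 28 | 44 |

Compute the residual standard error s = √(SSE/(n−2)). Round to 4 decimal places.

x=3: ŷ = 13 + 3 = 16; e = 21 − 16 = 5
x=10: ŷ = 13 + 10 = 23; e = 19 − 23 = -4
x=12: ŷ = 13 + 12 = 25; e = 25 − 25 = 0
x=14: ŷ = 13 + 14 = 27; e = 26 − 27 = -1
x=18: ŷ = 13 + 18 = 31; e = 29 − 31 = -2
x=21: ŷ = 13 + 21 = 34; e = 30 − 34 = -4
x=25: ŷ = 13 + 25 = 38; e = 41 − 38 = 3
x=28: ŷ = 13 + 28 = 41; e = 44 − 41 = 3
SSE = 25 + 16 + 0 + 1 + 4 + 16 + 9 + 9 = 80
s = √(80/6) = √13.3333 ≈ 3.6515

s = 3.6515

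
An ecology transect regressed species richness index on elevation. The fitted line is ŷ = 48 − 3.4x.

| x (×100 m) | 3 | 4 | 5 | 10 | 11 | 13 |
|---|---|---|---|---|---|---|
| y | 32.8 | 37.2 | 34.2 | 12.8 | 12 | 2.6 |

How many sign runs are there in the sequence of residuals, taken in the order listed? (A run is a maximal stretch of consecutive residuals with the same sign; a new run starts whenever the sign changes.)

x=3: ŷ = 48 − 3.4·3 = 37.8; e = 32.8 − 37.8 = -5
x=4: ŷ = 48 − 3.4·4 = 34.4; e = 37.2 − 34.4 = 2.8
x=5: ŷ = 48 − 3.4·5 = 31; e = 34.2 − 31 = 3.2
x=10: ŷ = 48 − 3.4·10 = 14; e = 12.8 − 14 = -1.2
x=11: ŷ = 48 − 3.4·11 = 10.6; e = 12 − 10.6 = 1.4
x=13: ŷ = 48 − 3.4·13 = 3.8; e = 2.6 − 3.8 = -1.2
Signs: − + + − + −
Runs: −×1, +×2, −×1, +×1, −×1 → 5

5 runs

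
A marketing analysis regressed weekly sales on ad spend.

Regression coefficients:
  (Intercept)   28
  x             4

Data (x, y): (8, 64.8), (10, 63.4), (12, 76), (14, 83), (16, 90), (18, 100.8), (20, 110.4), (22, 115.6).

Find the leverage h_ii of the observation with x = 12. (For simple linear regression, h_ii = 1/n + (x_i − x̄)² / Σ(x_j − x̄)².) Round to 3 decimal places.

h = 0.179

x̄ = (8 + 10 + 12 + 14 + 16 + 18 + 20 + 22)/8 = 15
Σ(x − x̄)² = 49 + 25 + 9 + 1 + 1 + 9 + 25 + 49 = 168
h = 1/8 + (-3)²/168 = 0.125 + 0.0535714 = 0.179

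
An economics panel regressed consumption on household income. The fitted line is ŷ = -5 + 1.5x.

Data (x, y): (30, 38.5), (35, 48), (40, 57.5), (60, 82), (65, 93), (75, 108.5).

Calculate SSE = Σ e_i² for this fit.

x=30: ŷ = -5 + 1.5·30 = 40; e = 38.5 − 40 = -1.5
x=35: ŷ = -5 + 1.5·35 = 47.5; e = 48 − 47.5 = 0.5
x=40: ŷ = -5 + 1.5·40 = 55; e = 57.5 − 55 = 2.5
x=60: ŷ = -5 + 1.5·60 = 85; e = 82 − 85 = -3
x=65: ŷ = -5 + 1.5·65 = 92.5; e = 93 − 92.5 = 0.5
x=75: ŷ = -5 + 1.5·75 = 107.5; e = 108.5 − 107.5 = 1
SSE = 2.25 + 0.25 + 6.25 + 9 + 0.25 + 1 = 19

SSE = 19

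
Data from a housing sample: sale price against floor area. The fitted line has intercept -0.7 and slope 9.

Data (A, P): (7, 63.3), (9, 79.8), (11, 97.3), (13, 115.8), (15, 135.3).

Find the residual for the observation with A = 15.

ŷ = -0.7 + 9·15 = 134.3
r = 135.3 − 134.3 = 1

r = 1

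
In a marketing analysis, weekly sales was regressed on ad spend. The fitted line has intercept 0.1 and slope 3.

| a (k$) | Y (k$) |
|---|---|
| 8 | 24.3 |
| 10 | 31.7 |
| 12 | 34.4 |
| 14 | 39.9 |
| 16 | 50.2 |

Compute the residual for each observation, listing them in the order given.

a=8: ŷ = 0.1 + 3·8 = 24.1; e = 24.3 − 24.1 = 0.2
a=10: ŷ = 0.1 + 3·10 = 30.1; e = 31.7 − 30.1 = 1.6
a=12: ŷ = 0.1 + 3·12 = 36.1; e = 34.4 − 36.1 = -1.7
a=14: ŷ = 0.1 + 3·14 = 42.1; e = 39.9 − 42.1 = -2.2
a=16: ŷ = 0.1 + 3·16 = 48.1; e = 50.2 − 48.1 = 2.1

0.2, 1.6, -1.7, -2.2, 2.1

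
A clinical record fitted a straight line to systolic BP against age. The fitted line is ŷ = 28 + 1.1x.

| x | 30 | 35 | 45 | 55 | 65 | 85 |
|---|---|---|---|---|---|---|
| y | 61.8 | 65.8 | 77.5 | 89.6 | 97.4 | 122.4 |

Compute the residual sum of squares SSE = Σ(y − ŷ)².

x=30: ŷ = 28 + 1.1·30 = 61; r = 61.8 − 61 = 0.8
x=35: ŷ = 28 + 1.1·35 = 66.5; r = 65.8 − 66.5 = -0.7
x=45: ŷ = 28 + 1.1·45 = 77.5; r = 77.5 − 77.5 = 0
x=55: ŷ = 28 + 1.1·55 = 88.5; r = 89.6 − 88.5 = 1.1
x=65: ŷ = 28 + 1.1·65 = 99.5; r = 97.4 − 99.5 = -2.1
x=85: ŷ = 28 + 1.1·85 = 121.5; r = 122.4 − 121.5 = 0.9
SSE = 0.64 + 0.49 + 0 + 1.21 + 4.41 + 0.81 = 7.56

SSE = 7.56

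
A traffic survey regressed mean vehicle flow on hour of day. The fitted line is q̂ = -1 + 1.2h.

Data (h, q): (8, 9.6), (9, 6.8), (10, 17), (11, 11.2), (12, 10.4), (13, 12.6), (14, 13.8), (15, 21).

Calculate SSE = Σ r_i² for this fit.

h=8: q̂ = -1 + 1.2·8 = 8.6; r = 9.6 − 8.6 = 1
h=9: q̂ = -1 + 1.2·9 = 9.8; r = 6.8 − 9.8 = -3
h=10: q̂ = -1 + 1.2·10 = 11; r = 17 − 11 = 6
h=11: q̂ = -1 + 1.2·11 = 12.2; r = 11.2 − 12.2 = -1
h=12: q̂ = -1 + 1.2·12 = 13.4; r = 10.4 − 13.4 = -3
h=13: q̂ = -1 + 1.2·13 = 14.6; r = 12.6 − 14.6 = -2
h=14: q̂ = -1 + 1.2·14 = 15.8; r = 13.8 − 15.8 = -2
h=15: q̂ = -1 + 1.2·15 = 17; r = 21 − 17 = 4
SSE = 1 + 9 + 36 + 1 + 9 + 4 + 4 + 16 = 80

SSE = 80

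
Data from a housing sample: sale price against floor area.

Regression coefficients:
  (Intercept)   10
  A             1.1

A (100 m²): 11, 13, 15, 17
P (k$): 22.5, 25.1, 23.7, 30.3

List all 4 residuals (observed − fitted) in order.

0.4, 0.8, -2.8, 1.6

A=11: ŷ = 10 + 1.1·11 = 22.1; r = 22.5 − 22.1 = 0.4
A=13: ŷ = 10 + 1.1·13 = 24.3; r = 25.1 − 24.3 = 0.8
A=15: ŷ = 10 + 1.1·15 = 26.5; r = 23.7 − 26.5 = -2.8
A=17: ŷ = 10 + 1.1·17 = 28.7; r = 30.3 − 28.7 = 1.6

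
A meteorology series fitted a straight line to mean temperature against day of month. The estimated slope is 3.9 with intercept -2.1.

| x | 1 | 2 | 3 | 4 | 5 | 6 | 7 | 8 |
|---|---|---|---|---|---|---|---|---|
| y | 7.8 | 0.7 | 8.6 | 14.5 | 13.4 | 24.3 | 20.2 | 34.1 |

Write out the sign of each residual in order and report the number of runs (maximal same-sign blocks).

7 runs

x=1: ŷ = -2.1 + 3.9·1 = 1.8; e = 7.8 − 1.8 = 6
x=2: ŷ = -2.1 + 3.9·2 = 5.7; e = 0.7 − 5.7 = -5
x=3: ŷ = -2.1 + 3.9·3 = 9.6; e = 8.6 − 9.6 = -1
x=4: ŷ = -2.1 + 3.9·4 = 13.5; e = 14.5 − 13.5 = 1
x=5: ŷ = -2.1 + 3.9·5 = 17.4; e = 13.4 − 17.4 = -4
x=6: ŷ = -2.1 + 3.9·6 = 21.3; e = 24.3 − 21.3 = 3
x=7: ŷ = -2.1 + 3.9·7 = 25.2; e = 20.2 − 25.2 = -5
x=8: ŷ = -2.1 + 3.9·8 = 29.1; e = 34.1 − 29.1 = 5
Signs: + − − + − + − +
Runs: +×1, −×2, +×1, −×1, +×1, −×1, +×1 → 7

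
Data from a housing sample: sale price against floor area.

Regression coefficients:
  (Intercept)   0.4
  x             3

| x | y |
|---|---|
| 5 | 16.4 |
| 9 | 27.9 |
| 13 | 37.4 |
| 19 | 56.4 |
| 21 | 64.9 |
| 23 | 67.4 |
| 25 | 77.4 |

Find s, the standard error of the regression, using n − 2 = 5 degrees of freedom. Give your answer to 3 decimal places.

s = 1.817

x=5: ŷ = 0.4 + 3·5 = 15.4; e = 16.4 − 15.4 = 1
x=9: ŷ = 0.4 + 3·9 = 27.4; e = 27.9 − 27.4 = 0.5
x=13: ŷ = 0.4 + 3·13 = 39.4; e = 37.4 − 39.4 = -2
x=19: ŷ = 0.4 + 3·19 = 57.4; e = 56.4 − 57.4 = -1
x=21: ŷ = 0.4 + 3·21 = 63.4; e = 64.9 − 63.4 = 1.5
x=23: ŷ = 0.4 + 3·23 = 69.4; e = 67.4 − 69.4 = -2
x=25: ŷ = 0.4 + 3·25 = 75.4; e = 77.4 − 75.4 = 2
SSE = 1 + 0.25 + 4 + 1 + 2.25 + 4 + 4 = 16.5
s = √(16.5/5) = √3.3 ≈ 1.817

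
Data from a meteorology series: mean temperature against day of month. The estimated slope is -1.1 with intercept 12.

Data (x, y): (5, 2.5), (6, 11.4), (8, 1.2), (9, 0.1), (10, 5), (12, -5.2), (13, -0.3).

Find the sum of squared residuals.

x=5: ŷ = 12 − 1.1·5 = 6.5; e = 2.5 − 6.5 = -4
x=6: ŷ = 12 − 1.1·6 = 5.4; e = 11.4 − 5.4 = 6
x=8: ŷ = 12 − 1.1·8 = 3.2; e = 1.2 − 3.2 = -2
x=9: ŷ = 12 − 1.1·9 = 2.1; e = 0.1 − 2.1 = -2
x=10: ŷ = 12 − 1.1·10 = 1; e = 5 − 1 = 4
x=12: ŷ = 12 − 1.1·12 = -1.2; e = -5.2 − (-1.2) = -4
x=13: ŷ = 12 − 1.1·13 = -2.3; e = -0.3 − (-2.3) = 2
SSE = 16 + 36 + 4 + 4 + 16 + 16 + 4 = 96

SSE = 96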